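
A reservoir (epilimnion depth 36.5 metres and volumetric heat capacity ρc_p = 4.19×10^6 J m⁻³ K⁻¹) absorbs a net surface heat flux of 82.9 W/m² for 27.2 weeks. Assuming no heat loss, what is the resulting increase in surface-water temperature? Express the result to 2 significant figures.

8.9 K

Areal heat capacity C = ρc_p × D = 4.19×10^6 × 36.5 = 1.53×10^8 J/(m^2 K).
Net heat input Q = F Δt = 82.9 × (27.2 weeks × 6.048×10^5 s/week) = 1.36×10^9 J/m².
ΔT = Q / C = 1.36×10^9 / 1.53×10^8 = 8.92 K.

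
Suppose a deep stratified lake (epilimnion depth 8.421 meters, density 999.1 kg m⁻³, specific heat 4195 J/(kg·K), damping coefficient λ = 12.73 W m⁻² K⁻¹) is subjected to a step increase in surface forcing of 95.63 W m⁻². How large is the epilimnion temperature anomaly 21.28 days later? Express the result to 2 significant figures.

3.6 K

Areal heat capacity C = ρ c_p D = 999.1 × 4195 × 8.421 = 3.53×10^7 J m⁻² K⁻¹.
τ = C / λ = 3.53×10^7 / 12.73 = 2.77×10^6 s.
Equilibrium anomaly ΔT_eq = F / λ = 95.63 / 12.73 = 7.51 K.
t = 21.28 days = 1.84×10^6 s, so t/τ = 0.663.
ΔT(t) = ΔT_eq (1 − e^(−t/τ)) = 7.51 × (1 − e^−0.663) = 3.64 K.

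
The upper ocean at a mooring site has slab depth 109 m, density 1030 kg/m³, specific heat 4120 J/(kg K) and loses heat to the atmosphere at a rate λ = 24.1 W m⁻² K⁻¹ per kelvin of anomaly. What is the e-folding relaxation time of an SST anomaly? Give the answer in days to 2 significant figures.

Areal heat capacity C = ρ c_p D = 1030 × 4120 × 109 = 4.63×10^8 J m⁻² K⁻¹.
Relaxation time τ = C / λ = 4.63×10^8 / 24.1 = 1.92×10^7 s.
In days: 1.92×10^7 s / (86400 s/day) = 222 days.

220 days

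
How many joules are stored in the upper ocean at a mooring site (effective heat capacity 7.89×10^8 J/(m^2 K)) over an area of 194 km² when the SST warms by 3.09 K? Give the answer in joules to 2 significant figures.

Areal heat capacity C = 7.89×10^8 J/(m^2 K) (given).
Heat per unit area: q = C ΔT = 7.89×10^8 × 3.09 = 2.44×10^9 J/m².
Total heat: Q = q × A = 2.44×10^9 × (194 × 10⁶ m²) = 4.73×10^17 J.

4.7×10^17 J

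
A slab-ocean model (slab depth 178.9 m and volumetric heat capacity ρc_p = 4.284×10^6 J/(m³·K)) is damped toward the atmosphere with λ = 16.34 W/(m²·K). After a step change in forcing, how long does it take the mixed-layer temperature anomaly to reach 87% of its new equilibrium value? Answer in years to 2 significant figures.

3.0 years

Areal heat capacity C = ρc_p × D = 4.284×10^6 × 178.9 = 7.66×10^8 J/(m^2 K).
τ = C / λ = 7.66×10^8 / 16.34 = 4.69×10^7 s.
Fraction reached: 1 − e^(−t/τ) = 0.87 ⇒ t = −τ ln(1 − 0.87) = τ × 2.04.
t = 9.57×10^7 s = 3.03 years.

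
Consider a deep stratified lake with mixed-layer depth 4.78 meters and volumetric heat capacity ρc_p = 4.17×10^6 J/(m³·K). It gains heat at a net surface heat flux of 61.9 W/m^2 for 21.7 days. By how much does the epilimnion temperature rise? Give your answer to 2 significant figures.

5.8 K

Areal heat capacity C = ρc_p × D = 4.17×10^6 × 4.78 = 1.99×10^7 J m⁻² K⁻¹.
Net heat input Q = F Δt = 61.9 × (21.7 days × 86400 s/day) = 1.16×10^8 J/m².
ΔT = Q / C = 1.16×10^8 / 1.99×10^7 = 5.82 K.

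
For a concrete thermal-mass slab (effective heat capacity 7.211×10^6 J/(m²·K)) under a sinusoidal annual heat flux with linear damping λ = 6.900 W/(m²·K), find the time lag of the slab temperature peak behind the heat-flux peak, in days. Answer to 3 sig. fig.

Areal heat capacity C = 7.211×10^6 J/(m²·K) (given).
ω = 2π / 3.15×10^7 s = 1.99×10^-7 s⁻¹.
Phase lag φ = arctan(Cω/λ) = arctan(1.44/6.900) = 0.205 rad.
Time lag = φ / ω = 0.205 / 1.99×10^-7 = 1.03×10^6 s = 11.9 days.

11.9 days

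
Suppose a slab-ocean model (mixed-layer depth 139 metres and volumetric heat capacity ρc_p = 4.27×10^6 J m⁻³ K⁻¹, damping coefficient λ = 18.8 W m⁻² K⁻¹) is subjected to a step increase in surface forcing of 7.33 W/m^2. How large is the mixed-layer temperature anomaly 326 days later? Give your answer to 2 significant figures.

0.23 K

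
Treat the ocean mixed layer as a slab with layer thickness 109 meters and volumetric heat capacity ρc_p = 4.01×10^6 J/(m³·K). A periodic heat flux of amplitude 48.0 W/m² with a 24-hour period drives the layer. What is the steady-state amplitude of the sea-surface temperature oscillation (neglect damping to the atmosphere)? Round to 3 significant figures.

Areal heat capacity C = ρc_p × D = 4.01×10^6 × 109 = 4.37×10^8 J/(m²·K).
Angular frequency ω = 2π / T = 2π / 86400 s = 7.27×10^-5 s⁻¹.
Cω = 4.37×10^8 × 7.27×10^-5 = 31800 W/(m²·K).
Amplitude A = F₀ / (Cω) = 48.0 / 31800 = 0.00151 K.

0.00151 K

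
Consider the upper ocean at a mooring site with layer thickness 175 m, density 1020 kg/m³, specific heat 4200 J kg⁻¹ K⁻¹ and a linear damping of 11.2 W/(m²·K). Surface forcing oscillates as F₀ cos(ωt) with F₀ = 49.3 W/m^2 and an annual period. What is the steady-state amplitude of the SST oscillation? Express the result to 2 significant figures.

Areal heat capacity C = ρ c_p D = 1020 × 4200 × 175 = 7.50×10^8 J/(m^2 K).
Angular frequency ω = 2π / T = 2π / 3.15×10^7 s = 1.99×10^-7 s⁻¹.
√((Cω)² + λ²) = √((149)² + 11.2²) = 150 W/(m²·K).
Amplitude A = F₀ / √((Cω)²+λ²) = 49.3 / 150 = 0.329 K.

0.33 K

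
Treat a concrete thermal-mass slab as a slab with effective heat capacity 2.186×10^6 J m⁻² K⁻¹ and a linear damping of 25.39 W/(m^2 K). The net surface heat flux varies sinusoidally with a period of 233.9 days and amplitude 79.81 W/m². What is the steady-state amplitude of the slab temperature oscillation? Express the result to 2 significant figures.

3.1 K

Areal heat capacity C = 2.186×10^6 J m⁻² K⁻¹ (given).
Angular frequency ω = 2π / T = 2π / 2.02×10^7 s = 3.11×10^-7 s⁻¹.
√((Cω)² + λ²) = √((0.680)² + 25.39²) = 25.4 W/(m²·K).
Amplitude A = F₀ / √((Cω)²+λ²) = 79.81 / 25.4 = 3.14 K.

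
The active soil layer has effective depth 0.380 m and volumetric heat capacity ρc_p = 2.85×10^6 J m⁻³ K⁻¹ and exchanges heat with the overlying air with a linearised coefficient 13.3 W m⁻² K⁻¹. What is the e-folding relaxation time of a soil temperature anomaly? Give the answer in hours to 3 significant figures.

22.6 hours

Areal heat capacity C = ρc_p × D = 2.85×10^6 × 0.380 = 1.08×10^6 J/(m²·K).
Relaxation time τ = C / λ = 1.08×10^6 / 13.3 = 81400 s.
In hours: 81400 s / (3600 s/hour) = 22.6 hours.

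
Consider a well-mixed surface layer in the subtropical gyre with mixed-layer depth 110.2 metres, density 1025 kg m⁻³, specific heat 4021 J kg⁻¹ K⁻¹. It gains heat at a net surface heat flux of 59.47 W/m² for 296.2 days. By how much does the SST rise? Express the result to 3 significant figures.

Areal heat capacity C = ρ c_p D = 1025 × 4021 × 110.2 = 4.54×10^8 J/(m²·K).
Net heat input Q = F Δt = 59.47 × (296.2 days × 86400 s/day) = 1.52×10^9 J/m².
ΔT = Q / C = 1.52×10^9 / 4.54×10^8 = 3.35 K.

3.35 K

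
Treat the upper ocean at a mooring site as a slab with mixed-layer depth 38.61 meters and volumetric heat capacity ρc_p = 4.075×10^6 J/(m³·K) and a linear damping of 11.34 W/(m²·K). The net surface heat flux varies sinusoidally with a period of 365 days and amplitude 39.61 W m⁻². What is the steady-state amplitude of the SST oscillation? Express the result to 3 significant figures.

Areal heat capacity C = ρc_p × D = 4.075×10^6 × 38.61 = 1.57×10^8 J/(m²·K).
Angular frequency ω = 2π / T = 2π / 3.15×10^7 s = 1.99×10^-7 s⁻¹.
√((Cω)² + λ²) = √((31.3)² + 11.34²) = 33.3 W/(m²·K).
Amplitude A = F₀ / √((Cω)²+λ²) = 39.61 / 33.3 = 1.19 K.

1.19 K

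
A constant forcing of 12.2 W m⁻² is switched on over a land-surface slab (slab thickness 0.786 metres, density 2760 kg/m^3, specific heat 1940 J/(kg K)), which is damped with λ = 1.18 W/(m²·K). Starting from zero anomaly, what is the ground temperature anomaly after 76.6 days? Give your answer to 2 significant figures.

Areal heat capacity C = ρ c_p D = 2760 × 1940 × 0.786 = 4.21×10^6 J m⁻² K⁻¹.
τ = C / λ = 4.21×10^6 / 1.18 = 3.57×10^6 s.
Equilibrium anomaly ΔT_eq = F / λ = 12.2 / 1.18 = 10.3 K.
t = 76.6 days = 6.62×10^6 s, so t/τ = 1.86.
ΔT(t) = ΔT_eq (1 − e^(−t/τ)) = 10.3 × (1 − e^−1.86) = 8.72 K.

8.7 K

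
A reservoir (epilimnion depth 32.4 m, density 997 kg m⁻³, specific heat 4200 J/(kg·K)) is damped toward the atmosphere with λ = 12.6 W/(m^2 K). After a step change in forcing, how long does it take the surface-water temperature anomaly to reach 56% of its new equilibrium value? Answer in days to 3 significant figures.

102 days

Areal heat capacity C = ρ c_p D = 997 × 4200 × 32.4 = 1.36×10^8 J/(m²·K).
τ = C / λ = 1.36×10^8 / 12.6 = 1.08×10^7 s.
Fraction reached: 1 − e^(−t/τ) = 0.56 ⇒ t = −τ ln(1 − 0.56) = τ × 0.821.
t = 8.84×10^6 s = 102 days.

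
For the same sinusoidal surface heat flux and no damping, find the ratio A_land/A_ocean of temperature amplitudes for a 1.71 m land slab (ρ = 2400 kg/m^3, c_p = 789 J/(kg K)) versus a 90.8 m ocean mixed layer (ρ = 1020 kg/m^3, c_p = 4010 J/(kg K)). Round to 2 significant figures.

110

C_ocean = 1020 × 4010 × 90.8 = 3.71×10^8 J/(m²·K).
C_land = 2400 × 789 × 1.71 = 3.24×10^6 J/(m²·K).
Undamped amplitude ∝ 1/C, so A_land/A_ocean = C_ocean/C_land = 115.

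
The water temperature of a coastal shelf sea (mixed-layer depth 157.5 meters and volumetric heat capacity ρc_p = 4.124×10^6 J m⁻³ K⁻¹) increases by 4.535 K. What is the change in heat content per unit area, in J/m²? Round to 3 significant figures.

Areal heat capacity C = ρc_p × D = 4.124×10^6 × 157.5 = 6.50×10^8 J m⁻² K⁻¹.
ΔQ = C ΔT = 6.50×10^8 × 4.535 = 2.95×10^9 J/m².

2.95×10^9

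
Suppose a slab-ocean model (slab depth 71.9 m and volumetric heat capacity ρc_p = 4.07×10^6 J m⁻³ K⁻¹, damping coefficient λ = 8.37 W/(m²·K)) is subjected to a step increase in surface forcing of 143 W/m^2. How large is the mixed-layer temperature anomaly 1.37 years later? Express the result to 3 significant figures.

12.1 K

Areal heat capacity C = ρc_p × D = 4.07×10^6 × 71.9 = 2.93×10^8 J/(m^2 K).
τ = C / λ = 2.93×10^8 / 8.37 = 3.50×10^7 s.
Equilibrium anomaly ΔT_eq = F / λ = 143 / 8.37 = 17.1 K.
t = 1.37 years = 4.32×10^7 s, so t/τ = 1.24.
ΔT(t) = ΔT_eq (1 − e^(−t/τ)) = 17.1 × (1 − e^−1.24) = 12.1 K.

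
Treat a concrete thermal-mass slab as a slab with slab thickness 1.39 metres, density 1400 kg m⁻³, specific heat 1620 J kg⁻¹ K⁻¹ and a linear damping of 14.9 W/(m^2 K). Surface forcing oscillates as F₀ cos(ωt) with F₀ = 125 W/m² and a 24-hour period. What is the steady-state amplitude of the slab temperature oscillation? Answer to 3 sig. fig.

0.544 K

Areal heat capacity C = ρ c_p D = 1400 × 1620 × 1.39 = 3.15×10^6 J m⁻² K⁻¹.
Angular frequency ω = 2π / T = 2π / 86400 s = 7.27×10^-5 s⁻¹.
√((Cω)² + λ²) = √((229)² + 14.9²) = 230 W/(m²·K).
Amplitude A = F₀ / √((Cω)²+λ²) = 125 / 230 = 0.544 K.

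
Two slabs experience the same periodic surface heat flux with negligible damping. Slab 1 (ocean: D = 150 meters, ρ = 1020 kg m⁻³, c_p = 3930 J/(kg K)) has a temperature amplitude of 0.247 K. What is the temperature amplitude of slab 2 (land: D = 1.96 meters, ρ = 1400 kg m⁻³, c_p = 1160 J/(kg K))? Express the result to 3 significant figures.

46.7 K

C_ocean = 6.01×10^8 J/(m²·K); C_land = 3.18×10^6 J/(m²·K).
A ∝ 1/C ⇒ A_land = A_ocean × C_ocean/C_land = 0.247 × 189 = 46.7 K.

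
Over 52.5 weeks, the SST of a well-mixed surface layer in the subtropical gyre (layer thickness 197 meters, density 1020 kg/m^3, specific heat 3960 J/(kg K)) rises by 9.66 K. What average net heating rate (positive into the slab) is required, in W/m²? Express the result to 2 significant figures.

Areal heat capacity C = ρ c_p D = 1020 × 3960 × 197 = 7.96×10^8 J/(m²·K).
Required heat per unit area: Q = C ΔT = 7.96×10^8 × 9.66 = 7.69×10^9 J/m².
Flux F = Q / Δt = 7.69×10^9 / 3.18×10^7 s = 242 W/m².

240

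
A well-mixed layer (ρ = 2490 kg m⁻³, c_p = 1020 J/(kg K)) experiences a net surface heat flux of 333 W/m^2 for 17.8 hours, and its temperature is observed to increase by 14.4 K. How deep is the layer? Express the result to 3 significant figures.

0.583 m

Heat input Q = F Δt = 333 × 64100 s = 2.13×10^7 J/m².
Required areal heat capacity C = Q / ΔT = 1.48×10^6 J/(m²·K).
Depth D = C / (ρ c_p) = 1.48×10^6 / (2490 × 1020) = 0.583 m.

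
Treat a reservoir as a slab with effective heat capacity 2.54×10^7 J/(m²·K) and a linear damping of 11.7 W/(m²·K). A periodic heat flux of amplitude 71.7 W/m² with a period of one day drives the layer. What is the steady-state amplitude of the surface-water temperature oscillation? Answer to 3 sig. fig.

0.0388 K

Areal heat capacity C = 2.54×10^7 J/(m²·K) (given).
Angular frequency ω = 2π / T = 2π / 86400 s = 7.27×10^-5 s⁻¹.
√((Cω)² + λ²) = √((1850)² + 11.7²) = 1850 W/(m²·K).
Amplitude A = F₀ / √((Cω)²+λ²) = 71.7 / 1850 = 0.0388 K.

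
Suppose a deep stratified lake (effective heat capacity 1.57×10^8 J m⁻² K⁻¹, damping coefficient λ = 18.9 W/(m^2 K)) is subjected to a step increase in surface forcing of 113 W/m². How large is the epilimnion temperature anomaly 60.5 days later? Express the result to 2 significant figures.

2.8 K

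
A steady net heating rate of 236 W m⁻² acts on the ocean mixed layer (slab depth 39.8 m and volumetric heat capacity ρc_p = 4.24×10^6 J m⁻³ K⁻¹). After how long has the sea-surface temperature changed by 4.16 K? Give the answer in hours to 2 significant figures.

Areal heat capacity C = ρc_p × D = 4.24×10^6 × 39.8 = 1.69×10^8 J/(m^2 K).
Time required: Δt = C ΔT / F = 1.69×10^8 × 4.16 / 236 = 2.97×10^6 s.
In hours: 2.97×10^6 s / (3600 s/hour) = 826 hours.

830 hours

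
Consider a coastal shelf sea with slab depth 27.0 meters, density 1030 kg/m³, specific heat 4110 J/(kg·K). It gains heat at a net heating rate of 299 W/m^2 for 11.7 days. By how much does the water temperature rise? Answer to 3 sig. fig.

2.64 K

Areal heat capacity C = ρ c_p D = 1030 × 4110 × 27.0 = 1.14×10^8 J/(m^2 K).
Net heat input Q = F Δt = 299 × (11.7 days × 86400 s/day) = 3.02×10^8 J/m².
ΔT = Q / C = 3.02×10^8 / 1.14×10^8 = 2.64 K.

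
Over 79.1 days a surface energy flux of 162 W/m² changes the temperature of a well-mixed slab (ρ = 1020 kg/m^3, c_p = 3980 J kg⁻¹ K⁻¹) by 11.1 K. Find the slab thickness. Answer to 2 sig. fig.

Heat input Q = F Δt = 162 × 6.83×10^6 s = 1.11×10^9 J/m².
Required areal heat capacity C = Q / ΔT = 9.97×10^7 J/(m²·K).
Depth D = C / (ρ c_p) = 9.97×10^7 / (1020 × 3980) = 24.6 m.

25 m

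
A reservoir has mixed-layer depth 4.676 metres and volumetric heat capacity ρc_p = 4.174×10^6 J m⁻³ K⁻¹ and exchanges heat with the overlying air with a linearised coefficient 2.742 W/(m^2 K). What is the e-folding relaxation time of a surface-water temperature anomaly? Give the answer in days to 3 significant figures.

Areal heat capacity C = ρc_p × D = 4.174×10^6 × 4.676 = 1.95×10^7 J/(m^2 K).
Relaxation time τ = C / λ = 1.95×10^7 / 2.742 = 7.12×10^6 s.
In days: 7.12×10^6 s / (86400 s/day) = 82.4 days.

82.4 days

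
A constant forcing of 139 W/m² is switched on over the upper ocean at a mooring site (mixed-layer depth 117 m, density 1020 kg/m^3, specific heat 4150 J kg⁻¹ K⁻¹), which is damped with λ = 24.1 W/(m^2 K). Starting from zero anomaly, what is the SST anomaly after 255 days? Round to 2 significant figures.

Areal heat capacity C = ρ c_p D = 1020 × 4150 × 117 = 4.95×10^8 J/(m²·K).
τ = C / λ = 4.95×10^8 / 24.1 = 2.06×10^7 s.
Equilibrium anomaly ΔT_eq = F / λ = 139 / 24.1 = 5.77 K.
t = 255 days = 2.20×10^7 s, so t/τ = 1.07.
ΔT(t) = ΔT_eq (1 − e^(−t/τ)) = 5.77 × (1 − e^−1.07) = 3.79 K.

3.8 K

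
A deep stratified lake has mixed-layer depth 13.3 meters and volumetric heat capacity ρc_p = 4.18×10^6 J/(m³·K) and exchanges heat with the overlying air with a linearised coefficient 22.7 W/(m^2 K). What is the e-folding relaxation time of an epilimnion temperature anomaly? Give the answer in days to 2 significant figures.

28 days

Areal heat capacity C = ρc_p × D = 4.18×10^6 × 13.3 = 5.56×10^7 J/(m²·K).
Relaxation time τ = C / λ = 5.56×10^7 / 22.7 = 2.45×10^6 s.
In days: 2.45×10^6 s / (86400 s/day) = 28.3 days.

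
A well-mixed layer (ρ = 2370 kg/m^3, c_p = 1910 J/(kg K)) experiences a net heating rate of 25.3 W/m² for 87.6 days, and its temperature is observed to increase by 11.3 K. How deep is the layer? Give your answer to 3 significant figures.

3.74 m

Heat input Q = F Δt = 25.3 × 7.57×10^6 s = 1.91×10^8 J/m².
Required areal heat capacity C = Q / ΔT = 1.69×10^7 J/(m²·K).
Depth D = C / (ρ c_p) = 1.69×10^7 / (2370 × 1910) = 3.74 m.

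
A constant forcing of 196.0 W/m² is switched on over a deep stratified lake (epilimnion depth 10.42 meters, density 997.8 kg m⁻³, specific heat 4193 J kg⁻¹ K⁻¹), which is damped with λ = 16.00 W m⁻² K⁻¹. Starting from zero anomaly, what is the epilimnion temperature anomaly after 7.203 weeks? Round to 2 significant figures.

Areal heat capacity C = ρ c_p D = 997.8 × 4193 × 10.42 = 4.36×10^7 J m⁻² K⁻¹.
τ = C / λ = 4.36×10^7 / 16.00 = 2.72×10^6 s.
Equilibrium anomaly ΔT_eq = F / λ = 196.0 / 16.00 = 12.2 K.
t = 7.203 weeks = 4.36×10^6 s, so t/τ = 1.60.
ΔT(t) = ΔT_eq (1 − e^(−t/τ)) = 12.2 × (1 − e^−1.60) = 9.77 K.

9.8 K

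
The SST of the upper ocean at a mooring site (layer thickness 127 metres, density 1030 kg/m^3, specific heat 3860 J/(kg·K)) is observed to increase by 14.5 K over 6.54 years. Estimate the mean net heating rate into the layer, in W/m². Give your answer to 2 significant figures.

35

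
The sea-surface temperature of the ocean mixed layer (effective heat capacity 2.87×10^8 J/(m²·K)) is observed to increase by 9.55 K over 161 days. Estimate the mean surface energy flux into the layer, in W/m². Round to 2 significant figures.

200

Areal heat capacity C = 2.87×10^8 J/(m²·K) (given).
Required heat per unit area: Q = C ΔT = 2.87×10^8 × 9.55 = 2.74×10^9 J/m².
Flux F = Q / Δt = 2.74×10^9 / 1.39×10^7 s = 197 W/m².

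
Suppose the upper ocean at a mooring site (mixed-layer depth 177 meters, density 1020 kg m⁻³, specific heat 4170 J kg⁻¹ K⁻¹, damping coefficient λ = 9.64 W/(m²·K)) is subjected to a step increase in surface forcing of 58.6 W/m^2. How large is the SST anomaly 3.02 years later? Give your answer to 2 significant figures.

4.3 K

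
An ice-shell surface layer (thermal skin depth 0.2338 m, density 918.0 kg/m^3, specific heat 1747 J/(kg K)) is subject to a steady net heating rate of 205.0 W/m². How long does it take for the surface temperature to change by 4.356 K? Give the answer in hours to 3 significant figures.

Areal heat capacity C = ρ c_p D = 918.0 × 1747 × 0.2338 = 3.75×10^5 J m⁻² K⁻¹.
Time required: Δt = C ΔT / F = 3.75×10^5 × 4.356 / 205.0 = 7970 s.
In hours: 7970 s / (3600 s/hour) = 2.21 hours.

2.21 hours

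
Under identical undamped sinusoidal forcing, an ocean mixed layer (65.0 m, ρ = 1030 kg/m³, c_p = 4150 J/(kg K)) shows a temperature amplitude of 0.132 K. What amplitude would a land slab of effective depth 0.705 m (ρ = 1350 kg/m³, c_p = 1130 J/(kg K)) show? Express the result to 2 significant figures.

34 K

C_ocean = 2.78×10^8 J/(m²·K); C_land = 1.08×10^6 J/(m²·K).
A ∝ 1/C ⇒ A_land = A_ocean × C_ocean/C_land = 0.132 × 258 = 34.1 K.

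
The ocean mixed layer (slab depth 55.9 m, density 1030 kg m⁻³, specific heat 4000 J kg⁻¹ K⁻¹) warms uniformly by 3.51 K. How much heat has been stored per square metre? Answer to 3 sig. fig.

Areal heat capacity C = ρ c_p D = 1030 × 4000 × 55.9 = 2.30×10^8 J/(m^2 K).
ΔQ = C ΔT = 2.30×10^8 × 3.51 = 8.08×10^8 J/m².

8.08×10^8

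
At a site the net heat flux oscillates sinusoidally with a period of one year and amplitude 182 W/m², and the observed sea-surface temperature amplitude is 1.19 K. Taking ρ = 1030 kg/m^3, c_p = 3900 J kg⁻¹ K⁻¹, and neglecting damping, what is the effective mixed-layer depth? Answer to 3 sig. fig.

ω = 2π / 3.15×10^7 s = 1.99×10^-7 s⁻¹.
Required C = F₀ / (A ω) = 182 / (1.19 × 1.99×10^-7) = 7.68×10^8 J/(m²·K).
D = C / (ρ c_p) = 7.68×10^8 / (1030 × 3900) = 191 m.

191 m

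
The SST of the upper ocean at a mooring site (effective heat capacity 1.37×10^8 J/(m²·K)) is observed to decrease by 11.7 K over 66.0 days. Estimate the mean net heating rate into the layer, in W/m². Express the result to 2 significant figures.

Areal heat capacity C = 1.37×10^8 J/(m²·K) (given).
Required heat per unit area: Q = C ΔT = 1.37×10^8 × -11.7 = -1.60×10^9 J/m².
Flux F = Q / Δt = -1.60×10^9 / 5.70×10^6 s = -281 W/m².

-280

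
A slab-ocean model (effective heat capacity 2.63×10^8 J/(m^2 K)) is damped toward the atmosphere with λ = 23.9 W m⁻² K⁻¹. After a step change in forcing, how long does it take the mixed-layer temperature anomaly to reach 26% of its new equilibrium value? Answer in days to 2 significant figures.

Areal heat capacity C = 2.63×10^8 J/(m^2 K) (given).
τ = C / λ = 2.63×10^8 / 23.9 = 1.10×10^7 s.
Fraction reached: 1 − e^(−t/τ) = 0.26 ⇒ t = −τ ln(1 − 0.26) = τ × 0.301.
t = 3.31×10^6 s = 38.3 days.

38 days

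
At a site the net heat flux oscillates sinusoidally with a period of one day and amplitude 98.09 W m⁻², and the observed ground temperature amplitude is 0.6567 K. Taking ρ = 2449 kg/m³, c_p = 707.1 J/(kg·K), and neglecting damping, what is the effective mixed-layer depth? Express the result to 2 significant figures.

ω = 2π / 86400 s = 7.27×10^-5 s⁻¹.
Required C = F₀ / (A ω) = 98.09 / (0.6567 × 7.27×10^-5) = 2.05×10^6 J/(m²·K).
D = C / (ρ c_p) = 2.05×10^6 / (2449 × 707.1) = 1.19 m.

1.2 m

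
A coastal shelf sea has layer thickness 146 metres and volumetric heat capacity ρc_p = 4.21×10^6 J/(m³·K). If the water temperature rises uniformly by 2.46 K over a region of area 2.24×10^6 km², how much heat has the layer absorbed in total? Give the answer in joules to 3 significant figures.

3.39×10^21 J

Areal heat capacity C = ρc_p × D = 4.21×10^6 × 146 = 6.15×10^8 J/(m^2 K).
Heat per unit area: q = C ΔT = 6.15×10^8 × 2.46 = 1.51×10^9 J/m².
Total heat: Q = q × A = 1.51×10^9 × (2.24×10^6 × 10⁶ m²) = 3.39×10^21 J.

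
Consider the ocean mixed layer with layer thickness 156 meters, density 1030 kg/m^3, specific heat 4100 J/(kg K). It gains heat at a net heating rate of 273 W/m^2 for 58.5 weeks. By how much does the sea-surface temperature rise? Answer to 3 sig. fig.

Areal heat capacity C = ρ c_p D = 1030 × 4100 × 156 = 6.59×10^8 J/(m^2 K).
Net heat input Q = F Δt = 273 × (58.5 weeks × 6.048×10^5 s/week) = 9.66×10^9 J/m².
ΔT = Q / C = 9.66×10^9 / 6.59×10^8 = 14.7 K.

14.7 K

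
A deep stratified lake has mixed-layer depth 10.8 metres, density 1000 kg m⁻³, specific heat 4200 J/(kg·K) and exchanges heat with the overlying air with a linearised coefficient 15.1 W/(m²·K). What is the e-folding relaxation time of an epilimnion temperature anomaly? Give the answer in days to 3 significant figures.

Areal heat capacity C = ρ c_p D = 1000 × 4200 × 10.8 = 4.54×10^7 J/(m^2 K).
Relaxation time τ = C / λ = 4.54×10^7 / 15.1 = 3.00×10^6 s.
In days: 3.00×10^6 s / (86400 s/day) = 34.8 days.

34.8 days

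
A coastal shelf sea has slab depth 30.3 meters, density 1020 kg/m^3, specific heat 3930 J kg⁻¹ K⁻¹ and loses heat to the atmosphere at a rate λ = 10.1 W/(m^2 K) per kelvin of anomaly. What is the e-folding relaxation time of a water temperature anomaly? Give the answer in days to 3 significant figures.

Areal heat capacity C = ρ c_p D = 1020 × 3930 × 30.3 = 1.21×10^8 J m⁻² K⁻¹.
Relaxation time τ = C / λ = 1.21×10^8 / 10.1 = 1.20×10^7 s.
In days: 1.20×10^7 s / (86400 s/day) = 139 days.

139 days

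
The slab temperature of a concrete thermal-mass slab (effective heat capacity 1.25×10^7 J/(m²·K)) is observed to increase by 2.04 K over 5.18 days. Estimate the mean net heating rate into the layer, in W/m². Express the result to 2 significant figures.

Areal heat capacity C = 1.25×10^7 J/(m²·K) (given).
Required heat per unit area: Q = C ΔT = 1.25×10^7 × 2.04 = 2.55×10^7 J/m².
Flux F = Q / Δt = 2.55×10^7 / 4.48×10^5 s = 57.0 W/m².

57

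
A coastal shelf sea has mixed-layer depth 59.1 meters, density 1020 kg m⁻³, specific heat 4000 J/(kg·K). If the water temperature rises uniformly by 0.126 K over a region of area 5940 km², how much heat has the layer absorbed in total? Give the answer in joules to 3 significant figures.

Areal heat capacity C = ρ c_p D = 1020 × 4000 × 59.1 = 2.41×10^8 J/(m²·K).
Heat per unit area: q = C ΔT = 2.41×10^8 × 0.126 = 3.04×10^7 J/m².
Total heat: Q = q × A = 3.04×10^7 × (5940 × 10⁶ m²) = 1.80×10^17 J.

1.80×10^17 J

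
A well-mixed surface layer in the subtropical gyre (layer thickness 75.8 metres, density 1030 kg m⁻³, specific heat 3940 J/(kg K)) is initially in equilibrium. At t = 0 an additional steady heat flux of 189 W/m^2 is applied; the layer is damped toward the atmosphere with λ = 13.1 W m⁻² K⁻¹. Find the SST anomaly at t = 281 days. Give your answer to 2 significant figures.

Areal heat capacity C = ρ c_p D = 1030 × 3940 × 75.8 = 3.08×10^8 J m⁻² K⁻¹.
τ = C / λ = 3.08×10^8 / 13.1 = 2.35×10^7 s.
Equilibrium anomaly ΔT_eq = F / λ = 189 / 13.1 = 14.4 K.
t = 281 days = 2.43×10^7 s, so t/τ = 1.03.
ΔT(t) = ΔT_eq (1 − e^(−t/τ)) = 14.4 × (1 − e^−1.03) = 9.30 K.

9.3 K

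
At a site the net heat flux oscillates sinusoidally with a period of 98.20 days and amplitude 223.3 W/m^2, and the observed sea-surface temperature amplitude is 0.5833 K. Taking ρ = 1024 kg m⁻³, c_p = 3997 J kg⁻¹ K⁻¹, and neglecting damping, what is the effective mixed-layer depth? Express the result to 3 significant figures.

126 m

ω = 2π / 8.48×10^6 s = 7.41×10^-7 s⁻¹.
Required C = F₀ / (A ω) = 223.3 / (0.5833 × 7.41×10^-7) = 5.17×10^8 J/(m²·K).
D = C / (ρ c_p) = 5.17×10^8 / (1024 × 3997) = 126 m.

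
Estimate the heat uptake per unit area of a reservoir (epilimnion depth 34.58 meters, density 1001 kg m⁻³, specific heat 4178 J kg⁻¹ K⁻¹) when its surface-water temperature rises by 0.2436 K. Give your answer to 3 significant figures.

3.52×10^7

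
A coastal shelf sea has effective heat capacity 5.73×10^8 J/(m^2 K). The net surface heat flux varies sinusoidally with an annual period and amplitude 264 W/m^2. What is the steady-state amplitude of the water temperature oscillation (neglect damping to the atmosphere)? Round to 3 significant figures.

2.31 K

Areal heat capacity C = 5.73×10^8 J/(m^2 K) (given).
Angular frequency ω = 2π / T = 2π / 3.15×10^7 s = 1.99×10^-7 s⁻¹.
Cω = 5.73×10^8 × 1.99×10^-7 = 114 W/(m²·K).
Amplitude A = F₀ / (Cω) = 264 / 114 = 2.31 K.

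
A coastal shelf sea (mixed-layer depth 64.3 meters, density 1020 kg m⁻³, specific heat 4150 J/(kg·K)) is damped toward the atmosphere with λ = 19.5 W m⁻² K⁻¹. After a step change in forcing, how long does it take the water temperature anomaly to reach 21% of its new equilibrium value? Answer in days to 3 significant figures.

Areal heat capacity C = ρ c_p D = 1020 × 4150 × 64.3 = 2.72×10^8 J m⁻² K⁻¹.
τ = C / λ = 2.72×10^8 / 19.5 = 1.40×10^7 s.
Fraction reached: 1 − e^(−t/τ) = 0.21 ⇒ t = −τ ln(1 − 0.21) = τ × 0.236.
t = 3.29×10^6 s = 38.1 days.

38.1 days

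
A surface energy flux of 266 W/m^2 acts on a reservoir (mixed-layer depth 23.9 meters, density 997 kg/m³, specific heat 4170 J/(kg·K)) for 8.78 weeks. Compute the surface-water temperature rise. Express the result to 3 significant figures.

14.2 K

Areal heat capacity C = ρ c_p D = 997 × 4170 × 23.9 = 9.94×10^7 J/(m^2 K).
Net heat input Q = F Δt = 266 × (8.78 weeks × 6.048×10^5 s/week) = 1.41×10^9 J/m².
ΔT = Q / C = 1.41×10^9 / 9.94×10^7 = 14.2 K.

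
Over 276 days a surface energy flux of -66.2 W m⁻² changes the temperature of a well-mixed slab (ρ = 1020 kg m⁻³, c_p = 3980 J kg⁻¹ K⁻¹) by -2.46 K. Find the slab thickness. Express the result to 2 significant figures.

Heat input Q = F Δt = -66.2 × 2.38×10^7 s = -1.58×10^9 J/m².
Required areal heat capacity C = Q / ΔT = 6.42×10^8 J/(m²·K).
Depth D = C / (ρ c_p) = 6.42×10^8 / (1020 × 3980) = 158 m.

160 m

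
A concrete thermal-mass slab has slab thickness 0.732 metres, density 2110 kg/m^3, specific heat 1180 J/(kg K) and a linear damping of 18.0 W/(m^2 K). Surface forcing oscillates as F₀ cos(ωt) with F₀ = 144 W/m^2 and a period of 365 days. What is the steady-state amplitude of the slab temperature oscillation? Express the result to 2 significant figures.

Areal heat capacity C = ρ c_p D = 2110 × 1180 × 0.732 = 1.82×10^6 J/(m^2 K).
Angular frequency ω = 2π / T = 2π / 3.15×10^7 s = 1.99×10^-7 s⁻¹.
√((Cω)² + λ²) = √((0.363)² + 18.0²) = 18.0 W/(m²·K).
Amplitude A = F₀ / √((Cω)²+λ²) = 144 / 18.0 = 8.00 K.

8.0 K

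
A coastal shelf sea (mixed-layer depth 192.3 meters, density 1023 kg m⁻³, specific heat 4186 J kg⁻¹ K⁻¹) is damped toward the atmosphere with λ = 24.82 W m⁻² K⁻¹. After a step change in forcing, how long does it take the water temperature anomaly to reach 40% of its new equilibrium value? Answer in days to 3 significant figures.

196 days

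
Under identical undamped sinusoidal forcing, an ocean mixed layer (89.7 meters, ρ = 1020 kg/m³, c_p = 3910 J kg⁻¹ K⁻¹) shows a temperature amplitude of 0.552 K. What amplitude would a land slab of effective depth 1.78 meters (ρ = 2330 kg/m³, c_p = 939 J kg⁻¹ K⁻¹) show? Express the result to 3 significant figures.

C_ocean = 3.58×10^8 J/(m²·K); C_land = 3.89×10^6 J/(m²·K).
A ∝ 1/C ⇒ A_land = A_ocean × C_ocean/C_land = 0.552 × 91.9 = 50.7 K.

50.7 K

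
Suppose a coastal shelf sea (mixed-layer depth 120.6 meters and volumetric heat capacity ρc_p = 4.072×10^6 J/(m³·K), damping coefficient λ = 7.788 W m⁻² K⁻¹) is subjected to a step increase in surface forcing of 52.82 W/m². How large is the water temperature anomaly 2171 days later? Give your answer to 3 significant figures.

Areal heat capacity C = ρc_p × D = 4.072×10^6 × 120.6 = 4.91×10^8 J/(m^2 K).
τ = C / λ = 4.91×10^8 / 7.788 = 6.31×10^7 s.
Equilibrium anomaly ΔT_eq = F / λ = 52.82 / 7.788 = 6.78 K.
t = 2171 days = 1.88×10^8 s, so t/τ = 2.97.
ΔT(t) = ΔT_eq (1 − e^(−t/τ)) = 6.78 × (1 − e^−2.97) = 6.44 K.

6.44 K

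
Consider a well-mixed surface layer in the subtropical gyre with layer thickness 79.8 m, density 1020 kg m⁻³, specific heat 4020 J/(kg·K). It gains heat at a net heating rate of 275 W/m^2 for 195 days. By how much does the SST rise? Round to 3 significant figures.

14.2 K

Areal heat capacity C = ρ c_p D = 1020 × 4020 × 79.8 = 3.27×10^8 J m⁻² K⁻¹.
Net heat input Q = F Δt = 275 × (195 days × 86400 s/day) = 4.63×10^9 J/m².
ΔT = Q / C = 4.63×10^9 / 3.27×10^8 = 14.2 K.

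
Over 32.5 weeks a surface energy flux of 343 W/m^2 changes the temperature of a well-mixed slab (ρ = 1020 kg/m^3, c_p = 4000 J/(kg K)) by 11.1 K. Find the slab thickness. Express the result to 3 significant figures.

Heat input Q = F Δt = 343 × 1.97×10^7 s = 6.74×10^9 J/m².
Required areal heat capacity C = Q / ΔT = 6.07×10^8 J/(m²·K).
Depth D = C / (ρ c_p) = 6.07×10^8 / (1020 × 4000) = 149 m.

149 m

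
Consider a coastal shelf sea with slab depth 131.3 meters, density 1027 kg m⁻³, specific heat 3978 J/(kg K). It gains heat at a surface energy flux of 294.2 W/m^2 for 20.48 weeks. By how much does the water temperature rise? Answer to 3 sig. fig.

6.79 K

Areal heat capacity C = ρ c_p D = 1027 × 3978 × 131.3 = 5.36×10^8 J/(m^2 K).
Net heat input Q = F Δt = 294.2 × (20.48 weeks × 6.048×10^5 s/week) = 3.64×10^9 J/m².
ΔT = Q / C = 3.64×10^9 / 5.36×10^8 = 6.79 K.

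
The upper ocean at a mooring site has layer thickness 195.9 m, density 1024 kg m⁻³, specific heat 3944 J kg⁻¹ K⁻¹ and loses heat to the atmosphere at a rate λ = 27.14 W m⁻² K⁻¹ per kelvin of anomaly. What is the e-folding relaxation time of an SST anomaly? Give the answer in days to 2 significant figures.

Areal heat capacity C = ρ c_p D = 1024 × 3944 × 195.9 = 7.91×10^8 J/(m²·K).
Relaxation time τ = C / λ = 7.91×10^8 / 27.14 = 2.92×10^7 s.
In days: 2.92×10^7 s / (86400 s/day) = 337 days.

340 days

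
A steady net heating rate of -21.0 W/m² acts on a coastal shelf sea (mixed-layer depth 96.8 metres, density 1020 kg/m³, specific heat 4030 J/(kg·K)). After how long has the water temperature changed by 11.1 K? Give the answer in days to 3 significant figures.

Areal heat capacity C = ρ c_p D = 1020 × 4030 × 96.8 = 3.98×10^8 J m⁻² K⁻¹.
Time required: Δt = C ΔT / F = 3.98×10^8 × -11.1 / -21.0 = 2.10×10^8 s.
In days: 2.10×10^8 s / (86400 s/day) = 2430 days.

2430 days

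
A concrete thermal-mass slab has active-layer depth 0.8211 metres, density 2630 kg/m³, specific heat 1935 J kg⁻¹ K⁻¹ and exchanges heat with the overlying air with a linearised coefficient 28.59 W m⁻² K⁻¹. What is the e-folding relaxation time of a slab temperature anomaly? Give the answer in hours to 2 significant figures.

41 hours

Areal heat capacity C = ρ c_p D = 2630 × 1935 × 0.8211 = 4.18×10^6 J m⁻² K⁻¹.
Relaxation time τ = C / λ = 4.18×10^6 / 28.59 = 1.46×10^5 s.
In hours: 1.46×10^5 s / (3600 s/hour) = 40.6 hours.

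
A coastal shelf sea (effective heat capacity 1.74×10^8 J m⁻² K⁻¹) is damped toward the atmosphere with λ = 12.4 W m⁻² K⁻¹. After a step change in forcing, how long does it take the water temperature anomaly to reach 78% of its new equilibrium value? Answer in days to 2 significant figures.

Areal heat capacity C = 1.74×10^8 J m⁻² K⁻¹ (given).
τ = C / λ = 1.74×10^8 / 12.4 = 1.40×10^7 s.
Fraction reached: 1 − e^(−t/τ) = 0.78 ⇒ t = −τ ln(1 − 0.78) = τ × 1.51.
t = 2.12×10^7 s = 246 days.

250 days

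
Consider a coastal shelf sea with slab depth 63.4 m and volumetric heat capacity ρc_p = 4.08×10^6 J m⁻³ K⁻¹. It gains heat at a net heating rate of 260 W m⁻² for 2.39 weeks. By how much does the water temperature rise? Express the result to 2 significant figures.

Areal heat capacity C = ρc_p × D = 4.08×10^6 × 63.4 = 2.59×10^8 J/(m²·K).
Net heat input Q = F Δt = 260 × (2.39 weeks × 6.048×10^5 s/week) = 3.76×10^8 J/m².
ΔT = Q / C = 3.76×10^8 / 2.59×10^8 = 1.45 K.

1.5 K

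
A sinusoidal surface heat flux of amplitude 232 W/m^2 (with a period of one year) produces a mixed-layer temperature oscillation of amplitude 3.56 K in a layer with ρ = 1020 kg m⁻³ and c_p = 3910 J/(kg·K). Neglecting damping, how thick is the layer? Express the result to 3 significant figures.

82.0 m

ω = 2π / 3.15×10^7 s = 1.99×10^-7 s⁻¹.
Required C = F₀ / (A ω) = 232 / (3.56 × 1.99×10^-7) = 3.27×10^8 J/(m²·K).
D = C / (ρ c_p) = 3.27×10^8 / (1020 × 3910) = 82.0 m.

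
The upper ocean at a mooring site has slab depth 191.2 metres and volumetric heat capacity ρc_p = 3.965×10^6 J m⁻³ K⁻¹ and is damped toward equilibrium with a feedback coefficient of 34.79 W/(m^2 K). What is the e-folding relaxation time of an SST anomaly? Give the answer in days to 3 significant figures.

Areal heat capacity C = ρc_p × D = 3.965×10^6 × 191.2 = 7.58×10^8 J/(m²·K).
Relaxation time τ = C / λ = 7.58×10^8 / 34.79 = 2.18×10^7 s.
In days: 2.18×10^7 s / (86400 s/day) = 252 days.

252 days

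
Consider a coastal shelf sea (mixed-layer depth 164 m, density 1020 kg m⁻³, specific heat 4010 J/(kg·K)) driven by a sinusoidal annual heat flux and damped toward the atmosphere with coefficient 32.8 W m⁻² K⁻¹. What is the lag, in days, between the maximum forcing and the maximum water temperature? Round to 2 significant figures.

Areal heat capacity C = ρ c_p D = 1020 × 4010 × 164 = 6.71×10^8 J/(m²·K).
ω = 2π / 3.15×10^7 s = 1.99×10^-7 s⁻¹.
Phase lag φ = arctan(Cω/λ) = arctan(134/32.8) = 1.33 rad.
Time lag = φ / ω = 1.33 / 1.99×10^-7 = 6.68×10^6 s = 77.3 days.

77 days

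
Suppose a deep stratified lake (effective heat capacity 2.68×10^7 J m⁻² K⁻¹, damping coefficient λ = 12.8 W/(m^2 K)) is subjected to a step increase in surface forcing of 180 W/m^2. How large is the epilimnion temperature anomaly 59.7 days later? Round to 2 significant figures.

Areal heat capacity C = 2.68×10^7 J m⁻² K⁻¹ (given).
τ = C / λ = 2.68×10^7 / 12.8 = 2.09×10^6 s.
Equilibrium anomaly ΔT_eq = F / λ = 180 / 12.8 = 14.1 K.
t = 59.7 days = 5.16×10^6 s, so t/τ = 2.46.
ΔT(t) = ΔT_eq (1 − e^(−t/τ)) = 14.1 × (1 − e^−2.46) = 12.9 K.

13 K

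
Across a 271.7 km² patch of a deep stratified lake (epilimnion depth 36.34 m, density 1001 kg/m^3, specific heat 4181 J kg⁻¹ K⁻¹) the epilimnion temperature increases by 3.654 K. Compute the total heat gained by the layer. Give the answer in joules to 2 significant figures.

1.5×10^17 J

Areal heat capacity C = ρ c_p D = 1001 × 4181 × 36.34 = 1.52×10^8 J/(m^2 K).
Heat per unit area: q = C ΔT = 1.52×10^8 × 3.654 = 5.56×10^8 J/m².
Total heat: Q = q × A = 5.56×10^8 × (271.7 × 10⁶ m²) = 1.51×10^17 J.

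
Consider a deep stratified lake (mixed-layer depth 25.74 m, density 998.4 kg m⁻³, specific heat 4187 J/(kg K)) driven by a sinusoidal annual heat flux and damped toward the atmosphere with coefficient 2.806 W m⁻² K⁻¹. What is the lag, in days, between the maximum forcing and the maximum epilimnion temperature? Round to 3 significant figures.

Areal heat capacity C = ρ c_p D = 998.4 × 4187 × 25.74 = 1.08×10^8 J/(m²·K).
ω = 2π / 3.15×10^7 s = 1.99×10^-7 s⁻¹.
Phase lag φ = arctan(Cω/λ) = arctan(21.4/2.806) = 1.44 rad.
Time lag = φ / ω = 1.44 / 1.99×10^-7 = 7.23×10^6 s = 83.7 days.

83.7 days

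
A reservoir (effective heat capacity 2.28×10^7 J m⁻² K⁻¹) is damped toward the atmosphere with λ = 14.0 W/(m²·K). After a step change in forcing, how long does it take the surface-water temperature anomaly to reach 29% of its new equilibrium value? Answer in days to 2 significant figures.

6.5 days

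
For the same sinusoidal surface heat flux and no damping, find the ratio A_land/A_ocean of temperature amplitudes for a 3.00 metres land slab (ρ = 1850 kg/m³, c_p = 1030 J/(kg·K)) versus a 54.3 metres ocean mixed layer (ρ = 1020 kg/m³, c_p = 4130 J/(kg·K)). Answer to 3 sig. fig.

40.0

C_ocean = 1020 × 4130 × 54.3 = 2.29×10^8 J/(m²·K).
C_land = 1850 × 1030 × 3.00 = 5.72×10^6 J/(m²·K).
Undamped amplitude ∝ 1/C, so A_land/A_ocean = C_ocean/C_land = 40.0.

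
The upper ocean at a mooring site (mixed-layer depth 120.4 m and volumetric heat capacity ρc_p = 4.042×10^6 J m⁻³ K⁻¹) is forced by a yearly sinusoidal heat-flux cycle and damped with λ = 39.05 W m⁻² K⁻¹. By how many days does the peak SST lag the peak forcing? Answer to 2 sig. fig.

69 days

Areal heat capacity C = ρc_p × D = 4.042×10^6 × 120.4 = 4.87×10^8 J/(m²·K).
ω = 2π / 3.15×10^7 s = 1.99×10^-7 s⁻¹.
Phase lag φ = arctan(Cω/λ) = arctan(97.0/39.05) = 1.19 rad.
Time lag = φ / ω = 1.19 / 1.99×10^-7 = 5.96×10^6 s = 69.0 days.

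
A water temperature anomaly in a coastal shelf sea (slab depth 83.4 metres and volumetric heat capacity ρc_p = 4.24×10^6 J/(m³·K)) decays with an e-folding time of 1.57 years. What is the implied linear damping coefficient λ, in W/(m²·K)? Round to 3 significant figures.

Areal heat capacity C = ρc_p × D = 4.24×10^6 × 83.4 = 3.54×10^8 J m⁻² K⁻¹.
τ = 1.57 years = 4.95×10^7 s.
λ = C / τ = 3.54×10^8 / 4.95×10^7 = 7.14 W/(m²·K).

7.14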